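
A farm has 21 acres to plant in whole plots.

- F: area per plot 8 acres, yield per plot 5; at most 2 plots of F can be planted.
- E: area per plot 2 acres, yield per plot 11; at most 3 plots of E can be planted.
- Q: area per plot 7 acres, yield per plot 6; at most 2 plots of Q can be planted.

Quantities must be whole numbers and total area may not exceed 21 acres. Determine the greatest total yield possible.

3×E and 2×Q: area 20 ≤ 21, yield 3·11 + 2·6 = 45.
1×F, 3×E, and 1×Q: area 21 ≤ 21, yield 1·5 + 3·11 + 1·6 = 44.
Best is 45.

45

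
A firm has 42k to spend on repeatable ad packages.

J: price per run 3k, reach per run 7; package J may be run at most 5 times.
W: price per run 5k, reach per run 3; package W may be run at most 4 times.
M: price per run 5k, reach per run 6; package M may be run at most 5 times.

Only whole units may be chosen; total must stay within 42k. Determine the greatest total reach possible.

This is a bounded integer knapsack.
J has the best ratio (7/3); taking only J gives at most 5×7 = 35 (stopped by the supply cap of 5).
Mixing does better — 5×J and 5×M: price 40 ≤ 42, reach 5·7 + 5·6 = 65.

65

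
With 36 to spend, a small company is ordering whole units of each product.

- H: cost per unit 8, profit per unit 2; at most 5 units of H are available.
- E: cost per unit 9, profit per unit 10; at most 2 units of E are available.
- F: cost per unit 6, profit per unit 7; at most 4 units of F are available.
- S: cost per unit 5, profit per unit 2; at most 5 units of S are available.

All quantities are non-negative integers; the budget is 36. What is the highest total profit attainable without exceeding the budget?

Take 2×E and 3×F: cost 36 ≤ 36, profit 2·10 + 3·7 = 41.
No other integer combination yields more.

41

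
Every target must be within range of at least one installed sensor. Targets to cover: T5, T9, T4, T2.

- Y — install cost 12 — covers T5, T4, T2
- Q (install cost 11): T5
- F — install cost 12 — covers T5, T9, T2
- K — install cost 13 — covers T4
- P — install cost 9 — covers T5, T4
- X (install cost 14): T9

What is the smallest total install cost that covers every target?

21

The greedy cost-per-new-target heuristic would pick Y and F for 24, but a cheaper cover exists.
Choose F and P: together they cover T5, T9, T4, T2 — every target.
Total install cost: 12 + 9 = 21.
No cover costs less than 21.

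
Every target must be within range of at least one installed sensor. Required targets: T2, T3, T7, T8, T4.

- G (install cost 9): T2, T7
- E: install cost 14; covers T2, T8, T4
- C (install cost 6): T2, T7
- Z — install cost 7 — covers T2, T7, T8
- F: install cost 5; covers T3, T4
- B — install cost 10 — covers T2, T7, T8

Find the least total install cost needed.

12

This is an integer covering problem.
Choose Z and F: together they cover T2, T3, T7, T8, T4 — every target.
Total install cost: 7 + 5 = 12.
No cover costs less than 12.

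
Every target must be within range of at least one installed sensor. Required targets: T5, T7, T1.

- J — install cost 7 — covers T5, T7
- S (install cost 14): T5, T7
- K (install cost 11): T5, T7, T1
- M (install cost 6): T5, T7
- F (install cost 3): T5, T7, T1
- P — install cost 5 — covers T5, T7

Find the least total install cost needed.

3

F alone covers T5, T7, T1 — every target.
Total install cost: 3.
No cover costs less than 3.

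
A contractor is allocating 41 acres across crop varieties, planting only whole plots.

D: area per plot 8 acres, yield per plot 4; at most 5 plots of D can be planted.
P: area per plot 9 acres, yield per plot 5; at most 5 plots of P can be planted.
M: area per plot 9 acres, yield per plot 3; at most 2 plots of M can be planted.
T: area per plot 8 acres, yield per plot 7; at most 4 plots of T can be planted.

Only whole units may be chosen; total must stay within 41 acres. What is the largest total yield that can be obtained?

This is a bounded integer knapsack.
Take 1×P and 4×T: area 41 ≤ 41, yield 1·5 + 4·7 = 33.
T has the best ratio (7/8) and is taken to its limit of 4; remaining capacity is filled optimally with the others.

33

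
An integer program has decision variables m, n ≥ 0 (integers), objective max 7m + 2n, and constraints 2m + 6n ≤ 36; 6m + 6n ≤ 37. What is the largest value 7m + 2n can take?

Relaxing integrality, the LP optimum is 43.17 at (m,n) = (6.17, 0), which is not an integer point.
(m,n)=(6,0): 2·6+6·0=12≤36, 6·6+6·0=36≤37, objective 42.
(m,n)=(5,1): 2·5+6·1=16≤36, 6·5+6·1=36≤37, objective 37.
(m,n)=(5,0): 2·5+6·0=10≤36, 6·5+6·0=30≤37, objective 35.
Maximum is 42 at (m,n)=(6,0).

42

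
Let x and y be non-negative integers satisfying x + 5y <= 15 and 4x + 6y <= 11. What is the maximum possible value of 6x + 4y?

12

(x,y)=(2,0): 1·2+5·0=2≤15, 4·2+6·0=8≤11, objective 12.
(x,y)=(1,1): 1·1+5·1=6≤15, 4·1+6·1=10≤11, objective 10.
(x,y)=(1,0): 1·1+5·0=1≤15, 4·1+6·0=4≤11, objective 6.
The best lattice point is (2,0), giving 12.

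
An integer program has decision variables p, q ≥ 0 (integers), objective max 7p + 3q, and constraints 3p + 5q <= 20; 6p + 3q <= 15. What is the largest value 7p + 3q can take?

(p,q)=(2,1) is feasible, giving 17.
(p,q)=(2,0) is feasible, giving 14.
(p,q)=(1,2) is feasible, giving 13.
(p,q)=(1,1) is feasible, giving 10.
Maximum is 17 at (p,q)=(2,1).

17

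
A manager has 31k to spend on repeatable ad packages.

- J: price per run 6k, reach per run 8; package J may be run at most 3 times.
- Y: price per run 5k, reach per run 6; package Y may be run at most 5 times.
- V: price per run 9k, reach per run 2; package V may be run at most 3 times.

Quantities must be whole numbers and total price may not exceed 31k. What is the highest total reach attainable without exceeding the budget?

38

1×J and 5×Y: price 31 ≤ 31, reach 1·8 + 5·6 = 38.
3×J and 2×Y: price 28 ≤ 31, reach 3·8 + 2·6 = 36.
Best is 38.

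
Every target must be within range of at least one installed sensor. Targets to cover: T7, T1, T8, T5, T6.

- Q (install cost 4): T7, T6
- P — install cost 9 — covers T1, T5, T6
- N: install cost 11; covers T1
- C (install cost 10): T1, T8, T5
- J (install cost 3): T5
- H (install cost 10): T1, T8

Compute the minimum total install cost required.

14

The greedy cost-per-new-target heuristic would pick Q, J, and C for 17, but a cheaper cover exists.
Choose Q and C: together they cover T7, T1, T8, T5, T6 — every target.
Total install cost: 4 + 10 = 14.
No cover costs less than 14.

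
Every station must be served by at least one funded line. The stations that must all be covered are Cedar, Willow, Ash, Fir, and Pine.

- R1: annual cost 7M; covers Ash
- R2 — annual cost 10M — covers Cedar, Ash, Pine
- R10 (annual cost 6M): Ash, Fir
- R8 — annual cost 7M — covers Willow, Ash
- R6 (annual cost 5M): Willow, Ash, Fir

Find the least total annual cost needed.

This is a weighted set-cover instance.
Choose R2 and R6: together they cover Cedar, Willow, Ash, Fir, Pine — every station.
Total annual cost: 10 + 5 = 15.

15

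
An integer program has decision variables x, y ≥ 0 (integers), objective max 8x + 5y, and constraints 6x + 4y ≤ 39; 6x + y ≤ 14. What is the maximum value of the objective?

48

(x,y)=(1,8) is feasible, giving 48.
(x,y)=(0,9) is feasible, giving 45.
The best lattice point is (1,8), giving 48.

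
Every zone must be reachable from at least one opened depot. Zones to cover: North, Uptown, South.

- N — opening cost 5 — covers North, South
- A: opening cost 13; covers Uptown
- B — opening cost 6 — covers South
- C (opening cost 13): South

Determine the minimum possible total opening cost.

18

Choose N and A: together they cover North, Uptown, South — every zone.
Total opening cost: 5 + 13 = 18.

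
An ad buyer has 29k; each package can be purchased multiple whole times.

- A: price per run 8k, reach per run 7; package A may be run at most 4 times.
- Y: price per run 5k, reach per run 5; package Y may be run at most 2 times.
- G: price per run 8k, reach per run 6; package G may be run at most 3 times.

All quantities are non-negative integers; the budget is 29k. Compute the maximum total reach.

26

This is a bounded integer knapsack.
Take 3×A and 1×Y: price 29 ≤ 29, reach 3·7 + 1·5 = 26.
No other integer combination yields more.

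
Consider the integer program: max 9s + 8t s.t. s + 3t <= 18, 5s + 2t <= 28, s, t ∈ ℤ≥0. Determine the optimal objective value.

68

(s,t)=(4,4): 1·4+3·4=16≤18, 5·4+2·4=28≤28, objective 68.
(s,t)=(3,5): 1·3+3·5=18≤18, 5·3+2·5=25≤28, objective 67.
(s,t)=(4,3): 1·4+3·3=13≤18, 5·4+2·3=26≤28, objective 60.
(s,t)=(3,4): 1·3+3·4=15≤18, 5·3+2·4=23≤28, objective 59.
The best lattice point is (4,4), giving 68.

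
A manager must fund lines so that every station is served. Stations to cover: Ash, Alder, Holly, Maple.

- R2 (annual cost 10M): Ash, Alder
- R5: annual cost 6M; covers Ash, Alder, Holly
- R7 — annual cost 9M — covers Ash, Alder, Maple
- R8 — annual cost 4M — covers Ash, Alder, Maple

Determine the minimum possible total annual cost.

10

Choose R5 and R8: together they cover Ash, Alder, Holly, Maple — every station.
Total annual cost: 6 + 4 = 10.
No cover costs less than 10.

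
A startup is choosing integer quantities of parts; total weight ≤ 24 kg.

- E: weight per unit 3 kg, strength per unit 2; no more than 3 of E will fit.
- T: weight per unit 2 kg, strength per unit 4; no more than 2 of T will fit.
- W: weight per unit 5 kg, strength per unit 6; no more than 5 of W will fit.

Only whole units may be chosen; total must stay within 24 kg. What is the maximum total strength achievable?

32

Take 2×T and 4×W: weight 24 ≤ 24, strength 2·4 + 4·6 = 32.
T has the best ratio (4/2) and is taken to its limit of 2; remaining capacity is filled optimally with the others.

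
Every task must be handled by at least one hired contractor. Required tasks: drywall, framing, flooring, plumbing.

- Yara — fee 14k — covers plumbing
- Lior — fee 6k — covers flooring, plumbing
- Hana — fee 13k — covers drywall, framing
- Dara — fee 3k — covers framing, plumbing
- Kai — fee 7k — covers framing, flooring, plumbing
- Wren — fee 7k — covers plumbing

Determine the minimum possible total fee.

The greedy cost-per-new-task heuristic would pick Dara, Lior, and Hana for 22, but a cheaper cover exists.
Choose Lior and Hana: together they cover drywall, framing, flooring, plumbing — every task.
Total fee: 6 + 13 = 19.
No cover costs less than 19.

19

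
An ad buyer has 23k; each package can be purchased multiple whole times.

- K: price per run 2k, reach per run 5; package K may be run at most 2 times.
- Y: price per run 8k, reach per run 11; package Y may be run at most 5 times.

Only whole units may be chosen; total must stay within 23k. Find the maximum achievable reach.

32

2×K and 2×Y: price 20 ≤ 23, reach 2·5 + 2·11 = 32.
1×K and 2×Y: price 18 ≤ 23, reach 1·5 + 2·11 = 27.
Best is 32.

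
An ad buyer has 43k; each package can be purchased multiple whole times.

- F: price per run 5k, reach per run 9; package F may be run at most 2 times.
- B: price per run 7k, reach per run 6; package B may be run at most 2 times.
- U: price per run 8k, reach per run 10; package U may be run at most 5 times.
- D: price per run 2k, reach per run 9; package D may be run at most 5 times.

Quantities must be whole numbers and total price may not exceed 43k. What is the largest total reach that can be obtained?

This is a bounded integer knapsack.
4×U and 5×D: price 42 ≤ 43, reach 4·10 + 5·9 = 85.
2×F, 1×B, 2×U, and 5×D: price 43 ≤ 43, reach 2·9 + 1·6 + 2·10 + 5·9 = 89.
Best is 89.

89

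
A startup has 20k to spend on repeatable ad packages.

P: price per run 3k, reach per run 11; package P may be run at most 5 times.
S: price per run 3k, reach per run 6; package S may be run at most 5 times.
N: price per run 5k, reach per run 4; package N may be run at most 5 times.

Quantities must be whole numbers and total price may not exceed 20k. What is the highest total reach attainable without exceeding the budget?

61

5×P and 1×S: price 18 ≤ 20, reach 5·11 + 1·6 = 61.
5×P and 1×N: price 20 ≤ 20, reach 5·11 + 1·4 = 59.
Best is 61.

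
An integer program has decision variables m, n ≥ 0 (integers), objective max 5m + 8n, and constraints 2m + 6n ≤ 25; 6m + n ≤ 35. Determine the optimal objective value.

41

The continuous relaxation peaks at (5.44, 2.35) with value 46.03; rounding to a feasible lattice point costs some objective.
(m,n)=(5,2) is feasible, giving 41.
(m,n)=(4,2) is feasible, giving 36.
(m,n)=(5,1) is feasible, giving 33.
(m,n)=(4,1) is feasible, giving 28.
The best lattice point is (5,2), giving 41.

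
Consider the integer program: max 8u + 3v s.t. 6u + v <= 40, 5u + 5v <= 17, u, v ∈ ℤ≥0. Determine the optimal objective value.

(u,v)=(3,0) is feasible, giving 24.
(u,v)=(2,1) is feasible, giving 19.
(u,v)=(2,0) is feasible, giving 16.
Maximum is 24 at (u,v)=(3,0).

24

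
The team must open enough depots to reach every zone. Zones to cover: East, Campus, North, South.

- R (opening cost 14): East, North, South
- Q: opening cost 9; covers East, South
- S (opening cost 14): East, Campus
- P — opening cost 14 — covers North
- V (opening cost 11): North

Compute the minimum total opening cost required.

This is a weighted set-cover instance.
The greedy cost-per-new-zone heuristic would pick Q, V, and S for 34, but a cheaper cover exists.
Choose R and S: together they cover East, Campus, North, South — every zone.
Total opening cost: 14 + 14 = 28.
No cover costs less than 28.

28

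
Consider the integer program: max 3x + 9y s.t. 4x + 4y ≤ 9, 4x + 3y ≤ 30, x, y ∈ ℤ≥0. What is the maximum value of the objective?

The continuous relaxation peaks at (0, 2.25) with value 20.25; rounding to a feasible lattice point costs some objective.
(x,y)=(0,2): 4·0+4·2=8≤9, 4·0+3·2=6≤30, objective 18.
(x,y)=(1,1): 4·1+4·1=8≤9, 4·1+3·1=7≤30, objective 12.
No feasible integer point exceeds 18.

18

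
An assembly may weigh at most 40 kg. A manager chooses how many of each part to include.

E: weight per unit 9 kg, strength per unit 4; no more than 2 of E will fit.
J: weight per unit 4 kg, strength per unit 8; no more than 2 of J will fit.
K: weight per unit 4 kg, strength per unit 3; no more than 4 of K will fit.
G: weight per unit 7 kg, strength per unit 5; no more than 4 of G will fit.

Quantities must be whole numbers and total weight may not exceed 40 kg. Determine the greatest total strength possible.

2×J, 4×K, and 2×G: weight 38 ≤ 40, strength 2·8 + 4·3 + 2·5 = 38.
2×J, 1×K, and 4×G: weight 40 ≤ 40, strength 2·8 + 1·3 + 4·5 = 39.
Best is 39.

39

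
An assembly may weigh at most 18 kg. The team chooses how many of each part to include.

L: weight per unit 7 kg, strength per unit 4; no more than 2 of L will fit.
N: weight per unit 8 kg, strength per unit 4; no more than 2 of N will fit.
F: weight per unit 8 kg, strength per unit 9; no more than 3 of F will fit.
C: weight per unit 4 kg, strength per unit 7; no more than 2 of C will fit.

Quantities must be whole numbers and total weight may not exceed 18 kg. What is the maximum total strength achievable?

23

C has the best ratio (7/4); taking only C gives at most 2×7 = 14 (stopped by the supply cap of 2).
Mixing does better — 1×F and 2×C: weight 16 ≤ 18, strength 1·9 + 2·7 = 23.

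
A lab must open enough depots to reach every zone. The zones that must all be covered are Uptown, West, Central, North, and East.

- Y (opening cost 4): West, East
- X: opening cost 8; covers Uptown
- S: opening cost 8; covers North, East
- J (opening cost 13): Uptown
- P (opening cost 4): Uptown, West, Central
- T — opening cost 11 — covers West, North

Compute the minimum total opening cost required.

The greedy cost-per-new-zone heuristic would pick P, Y, and S for 16, but a cheaper cover exists.
Choose S and P: together they cover Uptown, West, Central, North, East — every zone.
Total opening cost: 8 + 4 = 12.
No cover costs less than 12.

12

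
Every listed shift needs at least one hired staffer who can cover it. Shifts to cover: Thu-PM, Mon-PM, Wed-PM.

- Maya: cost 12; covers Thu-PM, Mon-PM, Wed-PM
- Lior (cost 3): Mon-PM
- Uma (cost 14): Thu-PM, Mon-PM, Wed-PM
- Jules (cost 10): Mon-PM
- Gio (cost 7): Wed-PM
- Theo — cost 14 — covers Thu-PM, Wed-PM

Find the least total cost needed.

The greedy cost-per-new-shift heuristic would pick Lior and Maya for 15, but a cheaper cover exists.
Maya alone covers Thu-PM, Mon-PM, Wed-PM — every shift.
Total cost: 12.
No cover costs less than 12.

12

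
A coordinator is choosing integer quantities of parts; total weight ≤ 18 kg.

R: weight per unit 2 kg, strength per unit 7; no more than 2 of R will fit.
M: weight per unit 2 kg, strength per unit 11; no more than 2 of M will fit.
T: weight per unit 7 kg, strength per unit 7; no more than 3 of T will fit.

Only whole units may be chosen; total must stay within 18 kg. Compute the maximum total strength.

43

M has the best ratio (11/2); taking only M gives at most 2×11 = 22 (stopped by the supply cap of 2).
Mixing does better — 2×R, 2×M, and 1×T: weight 15 ≤ 18, strength 2·7 + 2·11 + 1·7 = 43.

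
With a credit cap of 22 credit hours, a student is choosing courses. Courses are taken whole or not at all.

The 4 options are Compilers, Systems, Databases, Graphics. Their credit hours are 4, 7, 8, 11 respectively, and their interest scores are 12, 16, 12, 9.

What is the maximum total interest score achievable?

Compilers + Systems + Graphics: credit hours 4 + 7 + 11 = 22 ≤ 22, interest score 12 + 16 + 9 = 37.
Compilers + Systems + Databases: credit hours 4 + 7 + 8 = 19 ≤ 22, interest score 12 + 16 + 12 = 40.
Best is Compilers, Systems, and Databases with total interest score 40.

40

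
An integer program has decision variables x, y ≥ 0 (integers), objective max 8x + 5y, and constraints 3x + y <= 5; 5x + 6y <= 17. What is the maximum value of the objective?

(x,y)=(1,2) is feasible, giving 18.
(x,y)=(1,1) is feasible, giving 13.
The best lattice point is (1,2), giving 18.

18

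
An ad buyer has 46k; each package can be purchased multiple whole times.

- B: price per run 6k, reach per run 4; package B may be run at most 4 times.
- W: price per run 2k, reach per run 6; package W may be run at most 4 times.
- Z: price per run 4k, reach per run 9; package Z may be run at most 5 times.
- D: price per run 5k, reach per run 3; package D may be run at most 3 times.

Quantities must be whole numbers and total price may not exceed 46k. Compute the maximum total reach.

81

This is a bounded integer knapsack.
W has the best ratio (6/2); taking only W gives at most 4×6 = 24 (stopped by the supply cap of 4).
Mixing does better — 3×B, 4×W, and 5×Z: price 46 ≤ 46, reach 3·4 + 4·6 + 5·9 = 81.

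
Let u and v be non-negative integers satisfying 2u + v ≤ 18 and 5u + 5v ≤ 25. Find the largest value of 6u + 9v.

45

(u,v)=(0,5): 2·0+1·5=5≤18, 5·0+5·5=25≤25, objective 45.
(u,v)=(1,4): 2·1+1·4=6≤18, 5·1+5·4=25≤25, objective 42.
No feasible integer point exceeds 45.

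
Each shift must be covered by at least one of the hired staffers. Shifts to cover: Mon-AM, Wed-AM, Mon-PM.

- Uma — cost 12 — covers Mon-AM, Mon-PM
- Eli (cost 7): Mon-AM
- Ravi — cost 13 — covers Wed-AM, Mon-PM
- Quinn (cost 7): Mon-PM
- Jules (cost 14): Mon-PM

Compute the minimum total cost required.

20

Choose Eli and Ravi: together they cover Mon-AM, Wed-AM, Mon-PM — every shift.
Total cost: 7 + 13 = 20.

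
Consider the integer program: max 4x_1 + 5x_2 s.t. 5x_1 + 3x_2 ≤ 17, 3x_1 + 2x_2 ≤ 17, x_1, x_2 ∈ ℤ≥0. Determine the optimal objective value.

25

The continuous relaxation peaks at (0, 5.67) with value 28.33; rounding to a feasible lattice point costs some objective.
(x_1,x_2)=(0,5): 5·0+3·5=15≤17, 3·0+2·5=10≤17, objective 25.
(x_1,x_2)=(1,4): 5·1+3·4=17≤17, 3·1+2·4=11≤17, objective 24.
The best lattice point is (0,5), giving 25.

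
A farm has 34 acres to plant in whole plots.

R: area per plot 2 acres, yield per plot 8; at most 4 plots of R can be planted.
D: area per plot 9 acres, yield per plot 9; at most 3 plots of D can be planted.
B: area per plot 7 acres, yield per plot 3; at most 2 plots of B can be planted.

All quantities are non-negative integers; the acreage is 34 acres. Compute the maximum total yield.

53

4×R, 2×D, and 1×B: area 33 ≤ 34, yield 4·8 + 2·9 + 1·3 = 53.
3×R and 3×D: area 33 ≤ 34, yield 3·8 + 3·9 = 51.
Best is 53.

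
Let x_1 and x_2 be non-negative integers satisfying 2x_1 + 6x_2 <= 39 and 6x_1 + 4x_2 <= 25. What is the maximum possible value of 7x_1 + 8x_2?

(x_1,x_2)=(0,6): 2·0+6·6=36≤39, 6·0+4·6=24≤25, objective 48.
(x_1,x_2)=(0,5): 2·0+6·5=30≤39, 6·0+4·5=20≤25, objective 40.
Maximum is 48 at (x_1,x_2)=(0,6).

48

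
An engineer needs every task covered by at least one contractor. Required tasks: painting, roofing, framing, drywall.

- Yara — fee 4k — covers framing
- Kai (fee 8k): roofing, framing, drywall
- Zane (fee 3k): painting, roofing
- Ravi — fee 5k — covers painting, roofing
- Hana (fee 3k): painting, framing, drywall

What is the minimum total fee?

6

This is an integer covering problem.
Choose Zane and Hana: together they cover painting, roofing, framing, drywall — every task.
Total fee: 3 + 3 = 6.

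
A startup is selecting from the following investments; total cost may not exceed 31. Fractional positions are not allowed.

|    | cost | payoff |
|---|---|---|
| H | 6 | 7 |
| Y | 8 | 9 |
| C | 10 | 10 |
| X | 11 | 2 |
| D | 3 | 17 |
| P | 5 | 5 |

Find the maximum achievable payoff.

43

Allowing fractional choices, the relaxed optimum would be about 47.0, but investments are indivisible.
Y + C + D + P: cost 8 + 10 + 3 + 5 = 26 ≤ 31, payoff 9 + 10 + 17 + 5 = 41.
H + Y + C + D: cost 6 + 8 + 10 + 3 = 27 ≤ 31, payoff 7 + 9 + 10 + 17 = 43.
Best is H, Y, C, and D with total payoff 43.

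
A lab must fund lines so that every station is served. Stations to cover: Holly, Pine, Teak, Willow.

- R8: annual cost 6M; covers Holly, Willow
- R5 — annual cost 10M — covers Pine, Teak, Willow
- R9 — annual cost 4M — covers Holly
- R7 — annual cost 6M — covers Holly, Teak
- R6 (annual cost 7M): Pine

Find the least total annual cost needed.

This is an integer covering problem.
The greedy cost-per-new-station heuristic would pick R8 and R5 for 16, but a cheaper cover exists.
Choose R5 and R9: together they cover Holly, Pine, Teak, Willow — every station.
Total annual cost: 10 + 4 = 14.
No cover costs less than 14.

14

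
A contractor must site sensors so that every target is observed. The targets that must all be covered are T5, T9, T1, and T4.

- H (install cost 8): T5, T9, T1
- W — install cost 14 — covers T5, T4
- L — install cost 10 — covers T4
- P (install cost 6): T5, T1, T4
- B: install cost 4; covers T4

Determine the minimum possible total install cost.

The greedy cost-per-new-target heuristic would pick P and H for 14, but a cheaper cover exists.
Choose H and B: together they cover T5, T9, T1, T4 — every target.
Total install cost: 8 + 4 = 12.
No cover costs less than 12.

12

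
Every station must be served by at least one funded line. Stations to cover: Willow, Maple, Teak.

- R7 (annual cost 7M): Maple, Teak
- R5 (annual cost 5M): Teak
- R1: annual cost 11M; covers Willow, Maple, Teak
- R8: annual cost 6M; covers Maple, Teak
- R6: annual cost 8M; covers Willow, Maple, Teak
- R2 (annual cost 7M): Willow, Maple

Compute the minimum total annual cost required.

R6 alone covers Willow, Maple, Teak — every station.
Total annual cost: 8.
No cover costs less than 8.

8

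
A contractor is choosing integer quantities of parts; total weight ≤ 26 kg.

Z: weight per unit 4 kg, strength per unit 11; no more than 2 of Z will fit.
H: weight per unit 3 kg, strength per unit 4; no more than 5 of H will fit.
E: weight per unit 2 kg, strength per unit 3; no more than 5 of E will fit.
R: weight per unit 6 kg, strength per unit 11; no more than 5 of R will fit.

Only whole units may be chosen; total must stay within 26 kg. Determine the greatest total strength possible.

55

This is a bounded integer knapsack.
2×Z, 3×E, and 2×R: weight 26 ≤ 26, strength 2·11 + 3·3 + 2·11 = 53.
2×Z and 3×R: weight 26 ≤ 26, strength 2·11 + 3·11 = 55.
Best is 55.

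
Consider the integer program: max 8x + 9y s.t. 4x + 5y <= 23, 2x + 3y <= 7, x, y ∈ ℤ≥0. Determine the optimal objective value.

The continuous relaxation peaks at (3.5, 0) with value 28.00; rounding to a feasible lattice point costs some objective.
(x,y)=(2,1): 4·2+5·1=13≤23, 2·2+3·1=7≤7, objective 25.
(x,y)=(3,0): 4·3+5·0=12≤23, 2·3+3·0=6≤7, objective 24.
(x,y)=(1,1): 4·1+5·1=9≤23, 2·1+3·1=5≤7, objective 17.
No feasible integer point exceeds 25.

25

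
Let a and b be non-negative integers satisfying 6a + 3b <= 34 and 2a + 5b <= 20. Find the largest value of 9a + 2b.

Relaxing integrality, the LP optimum is 51.00 at (a,b) = (5.67, 0), which is not an integer point.
(a,b)=(5,1): 6·5+3·1=33≤34, 2·5+5·1=15≤20, objective 47.
(a,b)=(5,0): 6·5+3·0=30≤34, 2·5+5·0=10≤20, objective 45.
No feasible integer point exceeds 47.

47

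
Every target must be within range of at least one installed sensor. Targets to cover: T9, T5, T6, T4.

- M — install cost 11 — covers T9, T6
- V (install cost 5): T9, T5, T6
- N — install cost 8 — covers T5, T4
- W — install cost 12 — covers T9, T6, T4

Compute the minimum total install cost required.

13

This is a weighted set-cover instance.
Choose V and N: together they cover T9, T5, T6, T4 — every target.
Total install cost: 5 + 8 = 13.
No cover costs less than 13.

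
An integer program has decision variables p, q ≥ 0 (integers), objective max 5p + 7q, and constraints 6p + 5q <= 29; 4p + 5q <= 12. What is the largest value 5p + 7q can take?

(p,q)=(3,0) is feasible, giving 15.
(p,q)=(0,2) is feasible, giving 14.
(p,q)=(1,1) is feasible, giving 12.
The best lattice point is (3,0), giving 15.

15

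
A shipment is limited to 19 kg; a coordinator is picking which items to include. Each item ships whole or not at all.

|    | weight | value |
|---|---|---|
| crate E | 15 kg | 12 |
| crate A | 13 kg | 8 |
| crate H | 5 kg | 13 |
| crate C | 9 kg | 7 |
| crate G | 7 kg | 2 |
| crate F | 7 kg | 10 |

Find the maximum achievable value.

Allowing fractional choices, the relaxed optimum would be about 28.6, but items are indivisible.
crate H + crate F: weight 5 + 7 = 12 ≤ 19, value 13 + 10 = 23.
crate A + crate H: weight 13 + 5 = 18 ≤ 19, value 8 + 13 = 21.
crate H + crate G + crate F: weight 5 + 7 + 7 = 19 ≤ 19, value 13 + 2 + 10 = 25.
Best is crate H, crate G, and crate F with total value 25.

25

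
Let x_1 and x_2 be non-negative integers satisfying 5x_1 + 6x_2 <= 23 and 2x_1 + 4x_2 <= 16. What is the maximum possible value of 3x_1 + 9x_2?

The continuous relaxation peaks at (0, 3.83) with value 34.50; rounding to a feasible lattice point costs some objective.
(x_1,x_2)=(1,3): 5·1+6·3=23≤23, 2·1+4·3=14≤16, objective 30.
(x_1,x_2)=(0,3): 5·0+6·3=18≤23, 2·0+4·3=12≤16, objective 27.
(x_1,x_2)=(2,2): 5·2+6·2=22≤23, 2·2+4·2=12≤16, objective 24.
(x_1,x_2)=(1,2): 5·1+6·2=17≤23, 2·1+4·2=10≤16, objective 21.
No feasible integer point exceeds 30.

30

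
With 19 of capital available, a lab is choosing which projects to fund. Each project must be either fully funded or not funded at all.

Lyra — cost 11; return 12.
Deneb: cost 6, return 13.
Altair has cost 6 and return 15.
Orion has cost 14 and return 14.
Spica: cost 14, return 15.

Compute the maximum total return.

Take Deneb and Altair: cost 6 + 6 = 12 ≤ 19, return 13 + 15 = 28.
No other feasible combination does better.

28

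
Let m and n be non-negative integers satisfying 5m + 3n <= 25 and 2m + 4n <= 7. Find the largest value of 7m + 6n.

21

Relaxing integrality, the LP optimum is 24.50 at (m,n) = (3.5, 0), which is not an integer point.
(m,n)=(3,0): 5·3+3·0=15≤25, 2·3+4·0=6≤7, objective 21.
(m,n)=(2,0): 5·2+3·0=10≤25, 2·2+4·0=4≤7, objective 14.
The best lattice point is (3,0), giving 21.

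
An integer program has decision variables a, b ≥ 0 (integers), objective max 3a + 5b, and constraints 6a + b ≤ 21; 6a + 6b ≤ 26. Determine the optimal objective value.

20

The continuous relaxation peaks at (0, 4.33) with value 21.67; rounding to a feasible lattice point costs some objective.
(a,b)=(0,4): 6·0+1·4=4≤21, 6·0+6·4=24≤26, objective 20.
(a,b)=(1,3): 6·1+1·3=9≤21, 6·1+6·3=24≤26, objective 18.
(a,b)=(0,3): 6·0+1·3=3≤21, 6·0+6·3=18≤26, objective 15.
Maximum is 20 at (a,b)=(0,4).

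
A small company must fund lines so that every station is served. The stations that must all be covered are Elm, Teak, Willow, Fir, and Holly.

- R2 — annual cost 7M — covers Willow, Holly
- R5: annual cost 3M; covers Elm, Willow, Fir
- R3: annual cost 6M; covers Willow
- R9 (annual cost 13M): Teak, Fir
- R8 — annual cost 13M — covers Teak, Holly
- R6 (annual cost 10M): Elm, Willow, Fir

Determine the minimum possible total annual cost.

Choose R5 and R8: together they cover Elm, Teak, Willow, Fir, Holly — every station.
Total annual cost: 3 + 13 = 16.
No cover costs less than 16.

16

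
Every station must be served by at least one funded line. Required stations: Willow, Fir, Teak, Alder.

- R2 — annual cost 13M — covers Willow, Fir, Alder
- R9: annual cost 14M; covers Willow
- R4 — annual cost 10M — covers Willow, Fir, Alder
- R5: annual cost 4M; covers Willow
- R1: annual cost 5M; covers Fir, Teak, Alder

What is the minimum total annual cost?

This is a weighted set-cover instance.
Choose R5 and R1: together they cover Willow, Fir, Teak, Alder — every station.
Total annual cost: 4 + 5 = 9.

9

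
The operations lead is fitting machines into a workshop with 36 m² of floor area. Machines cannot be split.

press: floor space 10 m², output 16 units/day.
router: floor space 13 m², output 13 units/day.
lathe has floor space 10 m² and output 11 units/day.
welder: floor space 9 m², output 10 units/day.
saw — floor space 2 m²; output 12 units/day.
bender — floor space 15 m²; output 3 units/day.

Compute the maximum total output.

52

Take press, router, lathe, and saw: floor space 10 + 13 + 10 + 2 = 35 ≤ 36, output 16 + 13 + 11 + 12 = 52.
No other feasible combination does better.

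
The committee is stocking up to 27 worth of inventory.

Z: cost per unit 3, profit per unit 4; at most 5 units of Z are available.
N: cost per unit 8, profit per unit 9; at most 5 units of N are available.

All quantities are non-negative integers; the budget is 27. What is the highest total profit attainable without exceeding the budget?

31

1×Z and 3×N: cost 27 ≤ 27, profit 1·4 + 3·9 = 31.
3×Z and 2×N: cost 25 ≤ 27, profit 3·4 + 2·9 = 30.
Best is 31.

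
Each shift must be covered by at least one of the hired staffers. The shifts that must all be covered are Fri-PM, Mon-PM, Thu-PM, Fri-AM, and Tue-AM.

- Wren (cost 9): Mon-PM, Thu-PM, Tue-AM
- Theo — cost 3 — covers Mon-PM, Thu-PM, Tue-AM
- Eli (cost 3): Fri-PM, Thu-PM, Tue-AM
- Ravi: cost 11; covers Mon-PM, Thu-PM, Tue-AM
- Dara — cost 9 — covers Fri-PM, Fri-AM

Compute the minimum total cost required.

This is an integer covering problem.
The greedy cost-per-new-shift heuristic would pick Theo, Eli, and Dara for 15, but a cheaper cover exists.
Choose Theo and Dara: together they cover Fri-PM, Mon-PM, Thu-PM, Fri-AM, Tue-AM — every shift.
Total cost: 3 + 9 = 12.
No cover costs less than 12.

12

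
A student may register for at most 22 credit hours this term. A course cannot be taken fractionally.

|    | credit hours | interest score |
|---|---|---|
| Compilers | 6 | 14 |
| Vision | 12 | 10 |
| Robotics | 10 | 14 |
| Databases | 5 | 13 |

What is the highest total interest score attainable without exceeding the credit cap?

This is an integer program with binary decision variables.
Take Compilers, Robotics, and Databases: credit hours 6 + 10 + 5 = 21 ≤ 22, interest score 14 + 14 + 13 = 41.
No other feasible combination does better.

41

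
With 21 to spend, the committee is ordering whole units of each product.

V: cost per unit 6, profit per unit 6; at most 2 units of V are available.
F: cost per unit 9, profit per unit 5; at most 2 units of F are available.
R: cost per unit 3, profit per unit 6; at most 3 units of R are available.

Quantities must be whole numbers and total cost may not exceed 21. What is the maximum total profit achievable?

30

Take 2×V and 3×R: cost 21 ≤ 21, profit 2·6 + 3·6 = 30.
R has the best ratio (6/3) and is taken to its limit of 3; remaining capacity is filled optimally with the others.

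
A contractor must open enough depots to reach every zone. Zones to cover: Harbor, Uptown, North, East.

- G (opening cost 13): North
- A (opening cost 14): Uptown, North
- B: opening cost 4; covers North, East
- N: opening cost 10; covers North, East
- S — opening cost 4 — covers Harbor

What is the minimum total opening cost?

This is a weighted set-cover instance.
Choose A, B, and S: together they cover Harbor, Uptown, North, East — every zone.
Total opening cost: 14 + 4 + 4 = 22.
No cover costs less than 22.

22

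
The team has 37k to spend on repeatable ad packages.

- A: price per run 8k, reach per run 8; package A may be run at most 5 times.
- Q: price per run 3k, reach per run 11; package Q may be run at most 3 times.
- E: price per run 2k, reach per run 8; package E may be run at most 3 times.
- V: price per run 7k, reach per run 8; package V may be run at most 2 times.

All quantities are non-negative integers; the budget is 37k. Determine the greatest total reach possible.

This is a bounded integer knapsack.
E has the best ratio (8/2); taking only E gives at most 3×8 = 24 (stopped by the supply cap of 3).
Mixing does better — 1×A, 3×Q, 3×E, and 2×V: price 37 ≤ 37, reach 1·8 + 3·11 + 3·8 + 2·8 = 81.

81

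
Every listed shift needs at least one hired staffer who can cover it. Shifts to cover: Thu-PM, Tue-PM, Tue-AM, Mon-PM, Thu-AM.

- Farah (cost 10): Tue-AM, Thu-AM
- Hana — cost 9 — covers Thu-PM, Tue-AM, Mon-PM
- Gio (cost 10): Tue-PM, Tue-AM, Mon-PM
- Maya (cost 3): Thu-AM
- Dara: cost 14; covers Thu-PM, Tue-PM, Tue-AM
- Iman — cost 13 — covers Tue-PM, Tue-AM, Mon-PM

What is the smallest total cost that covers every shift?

22

Choose Hana, Gio, and Maya: together they cover Thu-PM, Tue-PM, Tue-AM, Mon-PM, Thu-AM — every shift.
Total cost: 9 + 10 + 3 = 22.
No cover costs less than 22.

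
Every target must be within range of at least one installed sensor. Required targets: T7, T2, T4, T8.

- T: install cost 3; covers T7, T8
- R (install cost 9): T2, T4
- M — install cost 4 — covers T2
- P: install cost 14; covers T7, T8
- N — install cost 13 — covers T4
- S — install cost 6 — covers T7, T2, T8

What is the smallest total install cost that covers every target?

12

This is an integer covering problem.
The greedy cost-per-new-target heuristic would pick T, M, and R for 16, but a cheaper cover exists.
Choose T and R: together they cover T7, T2, T4, T8 — every target.
Total install cost: 3 + 9 = 12.
No cover costs less than 12.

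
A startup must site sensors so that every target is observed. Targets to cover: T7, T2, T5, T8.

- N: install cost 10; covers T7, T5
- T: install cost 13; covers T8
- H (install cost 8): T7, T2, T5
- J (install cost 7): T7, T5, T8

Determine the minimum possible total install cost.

15

This is a weighted set-cover instance.
Choose H and J: together they cover T7, T2, T5, T8 — every target.
Total install cost: 8 + 7 = 15.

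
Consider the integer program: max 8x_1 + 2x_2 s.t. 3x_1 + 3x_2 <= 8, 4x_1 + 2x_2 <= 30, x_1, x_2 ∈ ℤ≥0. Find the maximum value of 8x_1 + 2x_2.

16

Relaxing integrality, the LP optimum is 21.33 at (x_1,x_2) = (2.67, 0), which is not an integer point.
(x_1,x_2)=(2,0): 3·2+3·0=6≤8, 4·2+2·0=8≤30, objective 16.
(x_1,x_2)=(1,1): 3·1+3·1=6≤8, 4·1+2·1=6≤30, objective 10.
(x_1,x_2)=(1,0): 3·1+3·0=3≤8, 4·1+2·0=4≤30, objective 8.
Maximum is 16 at (x_1,x_2)=(2,0).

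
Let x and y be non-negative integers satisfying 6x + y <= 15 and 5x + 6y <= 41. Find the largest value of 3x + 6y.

(x,y)=(1,6) is feasible, giving 39.
(x,y)=(0,6) is feasible, giving 36.
(x,y)=(1,5) is feasible, giving 33.
Maximum is 39 at (x,y)=(1,6).

39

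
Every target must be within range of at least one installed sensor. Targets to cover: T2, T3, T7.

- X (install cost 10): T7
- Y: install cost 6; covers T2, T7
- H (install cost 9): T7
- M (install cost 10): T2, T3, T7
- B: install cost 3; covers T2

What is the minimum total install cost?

This is an integer covering problem.
The greedy cost-per-new-target heuristic would pick Y and M for 16, but a cheaper cover exists.
M alone covers T2, T3, T7 — every target.
Total install cost: 10.
No cover costs less than 10.

10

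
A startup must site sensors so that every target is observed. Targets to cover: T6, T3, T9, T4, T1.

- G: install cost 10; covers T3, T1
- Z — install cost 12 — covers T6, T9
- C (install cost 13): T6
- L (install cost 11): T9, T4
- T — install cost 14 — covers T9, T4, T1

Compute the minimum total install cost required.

This is a weighted set-cover instance.
The greedy cost-per-new-target heuristic would pick T, G, and Z for 36, but a cheaper cover exists.
Choose G, Z, and L: together they cover T6, T3, T9, T4, T1 — every target.
Total install cost: 10 + 12 + 11 = 33.
No cover costs less than 33.

33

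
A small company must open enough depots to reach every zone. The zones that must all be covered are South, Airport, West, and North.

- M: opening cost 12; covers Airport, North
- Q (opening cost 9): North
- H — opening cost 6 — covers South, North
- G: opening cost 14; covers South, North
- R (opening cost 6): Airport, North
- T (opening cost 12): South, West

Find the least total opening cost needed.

18

This is an integer covering problem.
The greedy cost-per-new-zone heuristic would pick H, R, and T for 24, but a cheaper cover exists.
Choose R and T: together they cover South, Airport, West, North — every zone.
Total opening cost: 6 + 12 = 18.
No cover costs less than 18.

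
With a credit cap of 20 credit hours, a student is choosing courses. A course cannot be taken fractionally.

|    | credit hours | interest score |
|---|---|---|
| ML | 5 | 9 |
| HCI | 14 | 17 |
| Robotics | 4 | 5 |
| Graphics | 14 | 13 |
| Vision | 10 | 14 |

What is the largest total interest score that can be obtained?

ML + Robotics + Vision: credit hours 5 + 4 + 10 = 19 ≤ 20, interest score 9 + 5 + 14 = 28.
ML + HCI: credit hours 5 + 14 = 19 ≤ 20, interest score 9 + 17 = 26.
ML + Vision: credit hours 5 + 10 = 15 ≤ 20, interest score 9 + 14 = 23.
Best is ML, Robotics, and Vision with total interest score 28.

28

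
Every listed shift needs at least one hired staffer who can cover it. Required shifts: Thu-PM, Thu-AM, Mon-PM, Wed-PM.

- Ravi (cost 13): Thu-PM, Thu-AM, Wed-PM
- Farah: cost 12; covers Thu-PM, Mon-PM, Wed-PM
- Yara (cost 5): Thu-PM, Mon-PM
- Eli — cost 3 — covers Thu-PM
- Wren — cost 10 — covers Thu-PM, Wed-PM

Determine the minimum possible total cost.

Choose Ravi and Yara: together they cover Thu-PM, Thu-AM, Mon-PM, Wed-PM — every shift.
Total cost: 13 + 5 = 18.
No cover costs less than 18.

18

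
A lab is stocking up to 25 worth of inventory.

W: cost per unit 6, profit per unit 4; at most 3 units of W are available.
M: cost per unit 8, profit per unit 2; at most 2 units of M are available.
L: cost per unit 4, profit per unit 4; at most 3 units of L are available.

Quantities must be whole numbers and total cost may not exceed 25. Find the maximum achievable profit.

L has the best ratio (4/4); taking only L gives at most 3×4 = 12 (stopped by the supply cap of 3).
Mixing does better — 2×W and 3×L: cost 24 ≤ 25, profit 2·4 + 3·4 = 20.

20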